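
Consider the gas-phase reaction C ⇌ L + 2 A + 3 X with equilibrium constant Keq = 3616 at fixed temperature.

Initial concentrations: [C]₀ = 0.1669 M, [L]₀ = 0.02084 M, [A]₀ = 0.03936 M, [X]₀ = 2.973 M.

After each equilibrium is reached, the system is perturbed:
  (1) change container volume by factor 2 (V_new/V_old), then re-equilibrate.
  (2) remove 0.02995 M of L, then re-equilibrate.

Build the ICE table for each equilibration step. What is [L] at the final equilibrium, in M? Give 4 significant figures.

[L]_eq = 0.06392 M

Q₀ = 0.005083 vs Keq = 3616 ⇒ Q<K, forward
Step 1:
                  C         L         A         X
  Initial    0.1669   0.02084   0.03936     2.973
  Change    -0.1666    0.1666    0.3332    0.4998
  Equil   3.0134e-04    0.1874    0.3726     3.473
  solve Keq expr → x = 0.1666; check Q = 3616
Then change container volume by factor 2 (V_new/V_old).
Step 2:
                  C         L         A         X
  Initial 1.5067e-04   0.09372    0.1863     1.736
  Change  -1.4594e-04 1.4594e-04 2.9187e-04 4.3781e-04
  Equil   4.7341e-06   0.09387    0.1866     1.737
  solve Keq expr → x = 1.4594e-04; check Q = 3616
Then remove 0.02995 M of L.
Step 3:
                  C         L         A         X
  Initial 4.7341e-06   0.06392    0.1866     1.737
  Change  -1.5103e-06 1.5103e-06 3.0207e-06 4.5310e-06
  Equil   3.2238e-06   0.06392    0.1866     1.737
  solve Keq expr → x = 1.5103e-06; check Q = 3616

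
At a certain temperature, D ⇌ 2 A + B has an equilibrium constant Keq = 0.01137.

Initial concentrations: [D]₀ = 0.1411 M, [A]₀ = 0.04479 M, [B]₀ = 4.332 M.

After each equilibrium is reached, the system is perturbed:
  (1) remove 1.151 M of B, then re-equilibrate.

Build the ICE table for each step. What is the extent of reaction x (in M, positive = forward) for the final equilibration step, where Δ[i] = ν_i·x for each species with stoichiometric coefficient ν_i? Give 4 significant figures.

x = 0.001619 M

Q₀ = 0.06159 vs Keq = 0.01137 ⇒ Q>K, reverse
Step 1:
                  D         A         B
  init       0.1411   0.04479     4.332
  Δ         0.01235  -0.02469  -0.01235
  eq         0.1534    0.0201      4.32
  solve Keq expr → x = -0.01235; check Q = 0.01137
Then remove 1.151 M of B.
Step 2:
                  D         A         B
  init       0.1534    0.0201     3.169
  Δ       -0.001619  0.003238  0.001619
  eq         0.1518   0.02333      3.17
  solve Keq expr → x = 0.001619; check Q = 0.01137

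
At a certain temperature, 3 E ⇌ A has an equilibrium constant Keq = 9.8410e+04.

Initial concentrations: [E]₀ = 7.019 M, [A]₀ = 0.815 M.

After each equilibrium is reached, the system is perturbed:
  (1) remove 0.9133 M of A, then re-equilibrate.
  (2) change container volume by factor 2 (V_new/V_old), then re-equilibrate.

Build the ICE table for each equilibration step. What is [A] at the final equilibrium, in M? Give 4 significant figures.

[A]_eq = 1.113 M

Q₀ = 0.002357 vs Keq = 9.8410e+04 ⇒ Q<K, forward
Step 1:
                    E           A
  init          7.019       0.815
  Δ            -6.987       2.329
  eq          0.03173       3.144
  solve Keq expr → x = 2.329; check Q = 9.8410e+04
Then remove 0.9133 M of A.
Step 2:
                    E           A
  init        0.03173       2.231
  Δ         -0.003425    0.001142
  eq          0.02831       2.232
  solve Keq expr → x = 0.001142; check Q = 9.8410e+04
Then change container volume by factor 2 (V_new/V_old).
Step 3:
                    E           A
  init        0.01415       1.116
  Δ          0.008295   -0.002765
  eq          0.02245       1.113
  solve Keq expr → x = -0.002765; check Q = 9.8410e+04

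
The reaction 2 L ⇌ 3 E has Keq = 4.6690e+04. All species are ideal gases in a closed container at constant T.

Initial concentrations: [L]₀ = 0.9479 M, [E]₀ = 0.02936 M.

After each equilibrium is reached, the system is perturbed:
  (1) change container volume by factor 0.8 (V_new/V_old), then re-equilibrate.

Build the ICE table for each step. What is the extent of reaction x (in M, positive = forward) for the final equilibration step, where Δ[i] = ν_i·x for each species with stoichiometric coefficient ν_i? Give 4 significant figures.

x = -5.8136e-04 M

Q₀ = 2.8167e-05 vs Keq = 4.6690e+04 ⇒ Q<K, forward
Step 1:
                    L           E
  Initial      0.9479     0.02936
  Change      -0.9399        1.41
  Equil      0.007991       1.439
  solve Keq expr → x = 0.47; check Q = 4.6690e+04
Then change container volume by factor 0.8 (V_new/V_old).
Step 2:
                    L           E
  Initial    0.009988       1.799
  Change     0.001163   -0.001744
  Equil       0.01115       1.797
  solve Keq expr → x = -5.8136e-04; check Q = 4.6690e+04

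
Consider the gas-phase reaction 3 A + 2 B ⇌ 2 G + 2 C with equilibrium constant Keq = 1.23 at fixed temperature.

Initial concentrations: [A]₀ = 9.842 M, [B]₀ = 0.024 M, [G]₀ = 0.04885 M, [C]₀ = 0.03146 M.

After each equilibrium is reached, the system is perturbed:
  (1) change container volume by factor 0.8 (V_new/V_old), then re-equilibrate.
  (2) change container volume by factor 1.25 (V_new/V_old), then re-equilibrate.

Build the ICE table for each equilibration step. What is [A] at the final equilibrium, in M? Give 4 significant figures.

Q₀ = 4.3010e-06 vs Keq = 1.23 ⇒ Q<K, forward
Step 1:
                    A           B           G           C
  init          9.842       0.024     0.04885     0.03146
  Δ          -0.03582    -0.02388     0.02388     0.02388
  eq            9.806  1.1819e-04     0.07273     0.05534
  solve Keq expr → x = 0.01194; check Q = 1.23
Then change container volume by factor 0.8 (V_new/V_old).
Step 2:
                    A           B           G           C
  init          12.26  1.4774e-04     0.09091     0.06918
  Δ       -2.3316e-05 -1.5544e-05  1.5544e-05  1.5544e-05
  eq            12.26  1.3219e-04     0.09093     0.06919
  solve Keq expr → x = 7.7721e-06; check Q = 1.23
Then change container volume by factor 1.25 (V_new/V_old).
Step 3:
                    A           B           G           C
  init          9.806  1.0575e-04     0.07274     0.05535
  Δ        1.8653e-05  1.2435e-05 -1.2435e-05 -1.2435e-05
  eq            9.806  1.1819e-04     0.07273     0.05534
  solve Keq expr → x = -6.2177e-06; check Q = 1.23

[A]_eq = 9.806 M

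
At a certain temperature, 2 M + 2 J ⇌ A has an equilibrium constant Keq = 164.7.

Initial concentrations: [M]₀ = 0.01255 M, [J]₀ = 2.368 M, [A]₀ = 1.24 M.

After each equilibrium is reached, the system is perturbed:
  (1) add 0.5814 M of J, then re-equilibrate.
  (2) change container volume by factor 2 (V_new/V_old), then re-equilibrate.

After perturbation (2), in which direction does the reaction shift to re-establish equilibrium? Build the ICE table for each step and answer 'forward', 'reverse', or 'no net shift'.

Q₀ = 1404 vs Keq = 164.7 ⇒ Q>K, reverse
Step 1:
                    M           J           A
  I           0.01255       2.368        1.24
  C           0.02356     0.02356    -0.01178
  E           0.03611       2.392       1.228
  solve Keq expr → x = -0.01178; check Q = 164.7
Then add 0.5814 M of J.
Step 2:
                    M           J           A
  I           0.03611       2.973       1.228
  C         -0.006952   -0.006952    0.003476
  E           0.02916       2.966       1.232
  solve Keq expr → x = 0.003476; check Q = 164.7
Then change container volume by factor 2 (V_new/V_old).
Step 3:
                    M           J           A
  I           0.01458       1.483      0.6158
  C           0.02553     0.02553    -0.01277
  E           0.04011       1.509      0.6031
  solve Keq expr → x = -0.01277; check Q = 164.7

Direction: reverse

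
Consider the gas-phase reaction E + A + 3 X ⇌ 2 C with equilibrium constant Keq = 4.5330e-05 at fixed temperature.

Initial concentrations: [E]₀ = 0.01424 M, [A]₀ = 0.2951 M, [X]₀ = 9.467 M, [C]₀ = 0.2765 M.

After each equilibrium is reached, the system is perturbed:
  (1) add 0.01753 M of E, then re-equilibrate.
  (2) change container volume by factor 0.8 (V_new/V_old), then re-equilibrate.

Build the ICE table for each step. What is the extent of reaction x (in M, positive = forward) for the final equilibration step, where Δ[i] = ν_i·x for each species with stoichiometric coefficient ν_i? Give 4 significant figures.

x = 0.01058 M

Q₀ = 0.02144 vs Keq = 4.5330e-05 ⇒ Q>K, reverse
Step 1:
                   E          A          X          C
  init       0.01424     0.2951      9.467     0.2765
  Δ           0.1145     0.1145     0.3435     -0.229
  eq          0.1287     0.4096       9.81    0.04751
  solve Keq expr → x = -0.1145; check Q = 4.5330e-05
Then add 0.01753 M of E.
Step 2:
                   E          A          X          C
  init        0.1463     0.4096       9.81    0.04751
  Δ        -0.001387  -0.001387   -0.00416   0.002773
  eq          0.1449     0.4082      9.806    0.05028
  solve Keq expr → x = 0.001387; check Q = 4.5330e-05
Then change container volume by factor 0.8 (V_new/V_old).
Step 3:
                   E          A          X          C
  init        0.1811     0.5103      12.26    0.06285
  Δ         -0.01058   -0.01058   -0.03175    0.02116
  eq          0.1705     0.4997      12.23    0.08402
  solve Keq expr → x = 0.01058; check Q = 4.5330e-05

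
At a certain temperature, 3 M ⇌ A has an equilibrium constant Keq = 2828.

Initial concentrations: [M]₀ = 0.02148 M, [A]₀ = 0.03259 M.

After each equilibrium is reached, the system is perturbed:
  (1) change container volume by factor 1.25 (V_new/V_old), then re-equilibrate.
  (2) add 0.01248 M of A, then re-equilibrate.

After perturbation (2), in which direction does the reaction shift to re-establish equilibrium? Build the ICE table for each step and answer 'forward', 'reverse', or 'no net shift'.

Q₀ = 3288 vs Keq = 2828 ⇒ Q>K, reverse
Step 1:
                    M           A
  Initial     0.02148     0.03259
  Change     0.001028 -3.4269e-04
  Equil       0.02251     0.03225
  solve Keq expr → x = -3.4269e-04; check Q = 2828
Then change container volume by factor 1.25 (V_new/V_old).
Step 2:
                    M           A
  Initial     0.01801      0.0258
  Change     0.002647 -8.8240e-04
  Equil       0.02065     0.02492
  solve Keq expr → x = -8.8240e-04; check Q = 2828
Then add 0.01248 M of A.
Step 3:
                    M           A
  Initial     0.02065      0.0374
  Change     0.002795 -9.3183e-04
  Equil       0.02345     0.03646
  solve Keq expr → x = -9.3183e-04; check Q = 2828

Direction: reverse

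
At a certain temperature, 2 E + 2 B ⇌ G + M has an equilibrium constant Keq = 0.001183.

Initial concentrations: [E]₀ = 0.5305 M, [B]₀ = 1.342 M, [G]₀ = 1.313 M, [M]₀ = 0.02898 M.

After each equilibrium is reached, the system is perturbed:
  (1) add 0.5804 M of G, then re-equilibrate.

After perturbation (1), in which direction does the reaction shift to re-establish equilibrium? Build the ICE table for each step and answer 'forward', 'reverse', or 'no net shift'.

Q₀ = 0.07507 vs Keq = 0.001183 ⇒ Q>K, reverse
Step 1:
                    E           B           G           M
  init         0.5305       1.342       1.313     0.02898
  Δ           0.05672     0.05672    -0.02836    -0.02836
  eq           0.5872       1.399       1.285  6.2124e-04
  solve Keq expr → x = -0.02836; check Q = 0.001183
Then add 0.5804 M of G.
Step 2:
                    E           B           G           M
  init         0.5872       1.399       1.865  6.2124e-04
  Δ        3.8498e-04  3.8498e-04 -1.9249e-04 -1.9249e-04
  eq           0.5876       1.399       1.865  4.2875e-04
  solve Keq expr → x = -1.9249e-04; check Q = 0.001183

Direction: reverse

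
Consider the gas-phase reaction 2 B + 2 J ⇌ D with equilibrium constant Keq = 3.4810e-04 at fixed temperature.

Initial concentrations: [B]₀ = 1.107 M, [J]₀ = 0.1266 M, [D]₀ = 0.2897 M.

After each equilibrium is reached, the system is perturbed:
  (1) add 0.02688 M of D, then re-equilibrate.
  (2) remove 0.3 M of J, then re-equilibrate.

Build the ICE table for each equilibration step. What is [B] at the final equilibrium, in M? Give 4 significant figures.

[B]_eq = 1.74 M

Q₀ = 14.75 vs Keq = 3.4810e-04 ⇒ Q>K, reverse
Step 1:
                  B         J         D
  Initial     1.107    0.1266    0.2897
  Change     0.5784    0.5784   -0.2892
  Equil       1.685     0.705 4.9149e-04
  solve Keq expr → x = -0.2892; check Q = 3.4810e-04
Then add 0.02688 M of D.
Step 2:
                  B         J         D
  Initial     1.685     0.705   0.02737
  Change    0.05353   0.05353  -0.02677
  Equil       1.739    0.7585 6.0568e-04
  solve Keq expr → x = -0.02677; check Q = 3.4810e-04
Then remove 0.3 M of J.
Step 3:
                  B         J         D
  Initial     1.739    0.4585 6.0568e-04
  Change  7.6682e-04 7.6682e-04 -3.8341e-04
  Equil        1.74    0.4593 2.2227e-04
  solve Keq expr → x = -3.8341e-04; check Q = 3.4810e-04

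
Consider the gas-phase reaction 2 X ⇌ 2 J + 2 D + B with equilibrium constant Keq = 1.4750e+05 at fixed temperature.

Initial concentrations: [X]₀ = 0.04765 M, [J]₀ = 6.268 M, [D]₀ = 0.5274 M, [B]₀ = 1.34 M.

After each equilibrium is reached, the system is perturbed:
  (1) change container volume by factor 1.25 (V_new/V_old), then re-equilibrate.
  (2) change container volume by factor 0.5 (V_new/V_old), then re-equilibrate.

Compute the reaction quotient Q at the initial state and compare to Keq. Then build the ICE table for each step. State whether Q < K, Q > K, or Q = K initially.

Q₀ = 6449 vs Keq = 1.4750e+05 ⇒ Q<K, forward
Step 1:
                    X           J           D           B
  Initial     0.04765       6.268      0.5274        1.34
  Change     -0.03685     0.03685     0.03685     0.01843
  Equil        0.0108       6.305      0.5643       1.358
  solve Keq expr → x = 0.01843; check Q = 1.4750e+05
Then change container volume by factor 1.25 (V_new/V_old).
Step 2:
                    X           J           D           B
  Initial    0.008637       5.044      0.4514       1.087
  Change    -0.002417    0.002417    0.002417    0.001209
  Equil       0.00622       5.046      0.4538       1.088
  solve Keq expr → x = 0.001209; check Q = 1.4750e+05
Then change container volume by factor 0.5 (V_new/V_old).
Step 3:
                    X           J           D           B
  Initial     0.01244       10.09      0.9076       2.176
  Change      0.02174    -0.02174    -0.02174    -0.01087
  Equil       0.03418       10.07      0.8859       2.165
  solve Keq expr → x = -0.01087; check Q = 1.4750e+05

Q₀ = 6449; Q < K (proceeds forward)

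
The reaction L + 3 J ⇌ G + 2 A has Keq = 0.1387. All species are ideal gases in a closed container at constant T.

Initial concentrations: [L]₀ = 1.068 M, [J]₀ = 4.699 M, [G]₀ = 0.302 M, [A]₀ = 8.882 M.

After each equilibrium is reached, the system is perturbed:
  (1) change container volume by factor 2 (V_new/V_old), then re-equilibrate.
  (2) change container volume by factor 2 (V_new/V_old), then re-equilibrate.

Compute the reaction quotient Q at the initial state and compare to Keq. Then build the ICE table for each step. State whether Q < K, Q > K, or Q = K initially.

Q₀ = 0.215; Q > K (proceeds reverse)

Q₀ = 0.215 vs Keq = 0.1387 ⇒ Q>K, reverse
Step 1:
                  L         J         G         A
  I           1.068     4.699     0.302     8.882
  C         0.06302    0.1891  -0.06302    -0.126
  E           1.131     4.888     0.239     8.756
  solve Keq expr → x = -0.06302; check Q = 0.1387
Then change container volume by factor 2 (V_new/V_old).
Step 2:
                  L         J         G         A
  I          0.5655     2.444    0.1195     4.378
  C         0.04194    0.1258  -0.04194  -0.08388
  E          0.6075      2.57   0.07755     4.294
  solve Keq expr → x = -0.04194; check Q = 0.1387
Then change container volume by factor 2 (V_new/V_old).
Step 3:
                  L         J         G         A
  I          0.3037     1.285   0.03877     2.147
  C         0.01545   0.04635  -0.01545   -0.0309
  E          0.3192     1.331   0.02332     2.116
  solve Keq expr → x = -0.01545; check Q = 0.1387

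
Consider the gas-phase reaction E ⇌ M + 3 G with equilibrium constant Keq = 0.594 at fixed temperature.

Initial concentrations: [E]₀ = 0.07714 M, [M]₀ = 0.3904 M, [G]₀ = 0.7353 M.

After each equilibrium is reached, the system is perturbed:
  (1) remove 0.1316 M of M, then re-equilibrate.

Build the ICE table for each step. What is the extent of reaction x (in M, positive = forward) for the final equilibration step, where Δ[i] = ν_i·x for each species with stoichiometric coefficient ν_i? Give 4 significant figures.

Q₀ = 2.012 vs Keq = 0.594 ⇒ Q>K, reverse
Step 1:
                  E         M         G
  init      0.07714    0.3904    0.7353
  Δ         0.04613  -0.04613   -0.1384
  eq         0.1233    0.3443    0.5969
  solve Keq expr → x = -0.04613; check Q = 0.594
Then remove 0.1316 M of M.
Step 2:
                  E         M         G
  init       0.1233    0.2127    0.5969
  Δ        -0.01738   0.01738   0.05213
  eq         0.1059      0.23     0.649
  solve Keq expr → x = 0.01738; check Q = 0.594

x = 0.01738 M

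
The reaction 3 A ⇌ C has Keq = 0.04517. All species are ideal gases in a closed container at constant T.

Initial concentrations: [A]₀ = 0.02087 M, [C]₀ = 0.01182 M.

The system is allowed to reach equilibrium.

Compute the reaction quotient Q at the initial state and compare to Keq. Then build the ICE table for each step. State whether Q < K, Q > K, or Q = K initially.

Q₀ = 1300; Q > K (proceeds reverse)

Q₀ = 1300 vs Keq = 0.04517 ⇒ Q>K, reverse
Step 1:
                   A          C
  I          0.02087    0.01182
  C          0.03544   -0.01181
  E          0.05631 8.0632e-06
  solve Keq expr → x = -0.01181; check Q = 0.04517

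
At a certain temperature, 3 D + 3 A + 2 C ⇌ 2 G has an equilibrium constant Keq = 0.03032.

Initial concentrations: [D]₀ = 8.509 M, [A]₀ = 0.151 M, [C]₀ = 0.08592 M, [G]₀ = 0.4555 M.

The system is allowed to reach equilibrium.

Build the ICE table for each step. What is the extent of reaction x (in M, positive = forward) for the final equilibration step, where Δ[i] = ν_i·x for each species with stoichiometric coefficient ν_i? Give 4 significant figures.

Q₀ = 13.25 vs Keq = 0.03032 ⇒ Q>K, reverse
Step 1:
                  D         A         C         G
  I           8.509     0.151   0.08592    0.4555
  C          0.2497    0.2497    0.1665   -0.1665
  E           8.759    0.4007    0.2524     0.289
  solve Keq expr → x = -0.08324; check Q = 0.03032

x = -0.08324 M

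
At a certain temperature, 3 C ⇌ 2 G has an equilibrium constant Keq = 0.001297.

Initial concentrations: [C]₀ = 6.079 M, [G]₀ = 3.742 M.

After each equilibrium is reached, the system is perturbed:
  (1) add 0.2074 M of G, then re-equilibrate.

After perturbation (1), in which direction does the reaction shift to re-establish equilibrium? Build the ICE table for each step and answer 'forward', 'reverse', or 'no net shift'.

Q₀ = 0.06233 vs Keq = 0.001297 ⇒ Q>K, reverse
Step 1:
                    C           G
  init          6.079       3.742
  Δ             3.908      -2.605
  eq            9.987       1.137
  solve Keq expr → x = -1.303; check Q = 0.001297
Then add 0.2074 M of G.
Step 2:
                    C           G
  init          9.987       1.344
  Δ            0.2474     -0.1649
  eq            10.23       1.179
  solve Keq expr → x = -0.08245; check Q = 0.001297

Direction: reverse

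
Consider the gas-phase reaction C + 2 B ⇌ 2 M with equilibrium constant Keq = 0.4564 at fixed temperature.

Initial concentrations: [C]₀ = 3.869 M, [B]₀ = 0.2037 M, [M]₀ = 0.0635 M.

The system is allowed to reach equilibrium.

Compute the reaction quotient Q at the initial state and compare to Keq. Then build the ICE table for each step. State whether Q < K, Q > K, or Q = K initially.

Q₀ = 0.02512 vs Keq = 0.4564 ⇒ Q<K, forward
Step 1:
                  C         B         M
  I           3.869    0.2037    0.0635
  C        -0.04429  -0.08859   0.08859
  E           3.825    0.1151    0.1521
  solve Keq expr → x = 0.04429; check Q = 0.4564

Q₀ = 0.02512; Q < K (proceeds forward)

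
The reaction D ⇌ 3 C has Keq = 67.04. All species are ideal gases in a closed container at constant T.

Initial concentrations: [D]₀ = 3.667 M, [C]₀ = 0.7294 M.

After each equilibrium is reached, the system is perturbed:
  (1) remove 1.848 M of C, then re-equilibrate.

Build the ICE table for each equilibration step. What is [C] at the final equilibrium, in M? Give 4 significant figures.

[C]_eq = 4.832 M

Q₀ = 0.1058 vs Keq = 67.04 ⇒ Q<K, forward
Step 1:
                   D          C
  I            3.667     0.7294
  C           -1.507      4.522
  E             2.16      5.251
  solve Keq expr → x = 1.507; check Q = 67.04
Then remove 1.848 M of C.
Step 2:
                   D          C
  I             2.16      3.403
  C          -0.4765      1.429
  E            1.683      4.832
  solve Keq expr → x = 0.4765; check Q = 67.04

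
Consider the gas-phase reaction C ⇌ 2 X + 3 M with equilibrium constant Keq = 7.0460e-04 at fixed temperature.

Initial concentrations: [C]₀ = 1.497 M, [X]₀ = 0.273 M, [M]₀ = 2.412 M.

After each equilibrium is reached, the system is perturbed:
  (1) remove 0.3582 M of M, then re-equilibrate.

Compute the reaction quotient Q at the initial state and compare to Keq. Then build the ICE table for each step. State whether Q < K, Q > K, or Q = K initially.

Q₀ = 0.6986 vs Keq = 7.0460e-04 ⇒ Q>K, reverse
Step 1:
                    C           X           M
  I             1.497       0.273       2.412
  C            0.1306     -0.2612     -0.3918
  E             1.628     0.01179        2.02
  solve Keq expr → x = -0.1306; check Q = 7.0460e-04
Then remove 0.3582 M of M.
Step 2:
                    C           X           M
  I             1.628     0.01179       1.662
  C         -0.001959    0.003918    0.005878
  E             1.626     0.01571       1.668
  solve Keq expr → x = 0.001959; check Q = 7.0460e-04

Q₀ = 0.6986; Q > K (proceeds reverse)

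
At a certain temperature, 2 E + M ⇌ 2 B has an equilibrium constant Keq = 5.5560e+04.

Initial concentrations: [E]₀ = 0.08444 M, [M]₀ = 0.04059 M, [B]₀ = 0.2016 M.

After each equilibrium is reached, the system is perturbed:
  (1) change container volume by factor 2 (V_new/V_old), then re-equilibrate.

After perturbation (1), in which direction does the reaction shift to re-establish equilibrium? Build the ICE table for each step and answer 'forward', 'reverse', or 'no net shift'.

Direction: reverse

Q₀ = 140.4 vs Keq = 5.5560e+04 ⇒ Q<K, forward
Step 1:
                  E         M         B
  I         0.08444   0.04059    0.2016
  C        -0.06944  -0.03472   0.06944
  E           0.015  0.005872     0.271
  solve Keq expr → x = 0.03472; check Q = 5.5560e+04
Then change container volume by factor 2 (V_new/V_old).
Step 2:
                  E         M         B
  I        0.007502  0.002936    0.1355
  C        0.001714 8.5711e-04 -0.001714
  E        0.009217  0.003793    0.1338
  solve Keq expr → x = -8.5711e-04; check Q = 5.5560e+04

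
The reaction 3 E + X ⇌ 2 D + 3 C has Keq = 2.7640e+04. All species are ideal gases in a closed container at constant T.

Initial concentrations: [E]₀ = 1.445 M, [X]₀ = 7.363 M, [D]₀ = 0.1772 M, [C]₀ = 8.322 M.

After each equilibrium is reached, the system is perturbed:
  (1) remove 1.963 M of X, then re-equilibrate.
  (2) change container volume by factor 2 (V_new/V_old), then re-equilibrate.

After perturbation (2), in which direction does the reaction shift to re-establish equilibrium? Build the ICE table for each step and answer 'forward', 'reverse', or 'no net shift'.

Direction: forward

Q₀ = 0.8146 vs Keq = 2.7640e+04 ⇒ Q<K, forward
Step 1:
                    E           X           D           C
  init          1.445       7.363      0.1772       8.322
  Δ            -1.276     -0.4252      0.8503       1.276
  eq           0.1695       6.938       1.028       9.598
  solve Keq expr → x = 0.4252; check Q = 2.7640e+04
Then remove 1.963 M of X.
Step 2:
                    E           X           D           C
  init         0.1695       4.975       1.028       9.598
  Δ           0.01797     0.00599    -0.01198    -0.01797
  eq           0.1874       4.981       1.016        9.58
  solve Keq expr → x = -0.00599; check Q = 2.7640e+04
Then change container volume by factor 2 (V_new/V_old).
Step 3:
                    E           X           D           C
  init        0.09372        2.49      0.5078        4.79
  Δ          -0.01784   -0.005945     0.01189     0.01784
  eq          0.07589       2.484      0.5197       4.808
  solve Keq expr → x = 0.005945; check Q = 2.7640e+04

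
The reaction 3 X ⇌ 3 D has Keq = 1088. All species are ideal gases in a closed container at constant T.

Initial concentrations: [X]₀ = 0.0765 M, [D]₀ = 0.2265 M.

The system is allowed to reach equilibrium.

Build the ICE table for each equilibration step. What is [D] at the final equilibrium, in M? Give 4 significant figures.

[D]_eq = 0.2762 M

Q₀ = 25.95 vs Keq = 1088 ⇒ Q<K, forward
Step 1:
                  X         D
  init       0.0765    0.2265
  Δ        -0.04965   0.04965
  eq        0.02685    0.2762
  solve Keq expr → x = 0.01655; check Q = 1088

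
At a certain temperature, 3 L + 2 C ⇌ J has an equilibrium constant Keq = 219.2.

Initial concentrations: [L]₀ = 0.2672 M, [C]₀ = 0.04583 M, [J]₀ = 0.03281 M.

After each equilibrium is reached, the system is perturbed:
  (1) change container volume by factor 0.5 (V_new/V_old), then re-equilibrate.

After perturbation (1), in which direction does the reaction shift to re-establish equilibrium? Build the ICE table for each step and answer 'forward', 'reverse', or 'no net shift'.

Q₀ = 818.8 vs Keq = 219.2 ⇒ Q>K, reverse
Step 1:
                   L          C          J
  I           0.2672    0.04583    0.03281
  C          0.02802    0.01868   -0.00934
  E           0.2952    0.06451    0.02347
  solve Keq expr → x = -0.00934; check Q = 219.2
Then change container volume by factor 0.5 (V_new/V_old).
Step 2:
                   L          C          J
  I           0.5904      0.129    0.04694
  C          -0.1069   -0.07129    0.03564
  E           0.4835    0.05773    0.08258
  solve Keq expr → x = 0.03564; check Q = 219.2

Direction: forward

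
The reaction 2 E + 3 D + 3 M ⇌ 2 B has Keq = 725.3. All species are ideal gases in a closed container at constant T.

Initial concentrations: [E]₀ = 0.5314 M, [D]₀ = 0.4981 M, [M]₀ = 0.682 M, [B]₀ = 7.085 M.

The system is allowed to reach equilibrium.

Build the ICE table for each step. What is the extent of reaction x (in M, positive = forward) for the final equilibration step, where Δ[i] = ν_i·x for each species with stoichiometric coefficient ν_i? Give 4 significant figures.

x = -0.05233 M

Q₀ = 4535 vs Keq = 725.3 ⇒ Q>K, reverse
Step 1:
                    E           D           M           B
  init         0.5314      0.4981       0.682       7.085
  Δ            0.1047       0.157       0.157     -0.1047
  eq           0.6361      0.6551       0.839        6.98
  solve Keq expr → x = -0.05233; check Q = 725.3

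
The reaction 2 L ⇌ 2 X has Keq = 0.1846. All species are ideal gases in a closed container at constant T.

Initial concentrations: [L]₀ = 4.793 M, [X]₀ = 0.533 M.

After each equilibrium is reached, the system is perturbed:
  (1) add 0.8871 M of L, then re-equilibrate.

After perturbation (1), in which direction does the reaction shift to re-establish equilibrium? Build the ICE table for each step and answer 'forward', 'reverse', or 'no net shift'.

Q₀ = 0.01237 vs Keq = 0.1846 ⇒ Q<K, forward
Step 1:
                   L          X
  init         4.793      0.533
  Δ           -1.068      1.068
  eq           3.725      1.601
  solve Keq expr → x = 0.5338; check Q = 0.1846
Then add 0.8871 M of L.
Step 2:
                   L          X
  init         4.612      1.601
  Δ          -0.2666     0.2666
  eq           4.346      1.867
  solve Keq expr → x = 0.1333; check Q = 0.1846

Direction: forward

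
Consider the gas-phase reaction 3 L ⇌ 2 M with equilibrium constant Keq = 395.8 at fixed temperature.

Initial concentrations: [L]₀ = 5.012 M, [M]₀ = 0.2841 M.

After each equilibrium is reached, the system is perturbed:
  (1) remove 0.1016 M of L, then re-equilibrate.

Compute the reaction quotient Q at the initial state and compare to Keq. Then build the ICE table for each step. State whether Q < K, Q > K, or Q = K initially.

Q₀ = 6.4108e-04 vs Keq = 395.8 ⇒ Q<K, forward
Step 1:
                  L         M
  init        5.012    0.2841
  Δ          -4.703     3.135
  eq         0.3091     3.419
  solve Keq expr → x = 1.568; check Q = 395.8
Then remove 0.1016 M of L.
Step 2:
                  L         M
  init       0.2075     3.419
  Δ         0.09766  -0.06511
  eq         0.3052     3.354
  solve Keq expr → x = -0.03255; check Q = 395.8

Q₀ = 6.4108e-04; Q < K (proceeds forward)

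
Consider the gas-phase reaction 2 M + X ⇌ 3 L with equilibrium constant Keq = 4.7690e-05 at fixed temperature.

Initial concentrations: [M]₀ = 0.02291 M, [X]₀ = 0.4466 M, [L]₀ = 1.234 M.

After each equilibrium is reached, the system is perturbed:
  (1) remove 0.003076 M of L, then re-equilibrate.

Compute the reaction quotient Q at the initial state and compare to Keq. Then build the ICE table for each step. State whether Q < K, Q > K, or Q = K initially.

Q₀ = 8016; Q > K (proceeds reverse)

Q₀ = 8016 vs Keq = 4.7690e-05 ⇒ Q>K, reverse
Step 1:
                    M           X           L
  I           0.02291      0.4466       1.234
  C            0.8025      0.4013      -1.204
  E            0.8254      0.8479      0.0302
  solve Keq expr → x = -0.4013; check Q = 4.7690e-05
Then remove 0.003076 M of L.
Step 2:
                    M           X           L
  I            0.8254      0.8479     0.02713
  C          -0.00201   -0.001005    0.003015
  E            0.8234      0.8469     0.03014
  solve Keq expr → x = 0.001005; check Q = 4.7690e-05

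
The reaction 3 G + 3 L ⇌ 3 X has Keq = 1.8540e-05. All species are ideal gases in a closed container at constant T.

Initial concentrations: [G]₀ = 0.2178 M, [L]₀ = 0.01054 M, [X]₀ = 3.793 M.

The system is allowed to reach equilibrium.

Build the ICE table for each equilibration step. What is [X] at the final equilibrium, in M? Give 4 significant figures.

Q₀ = 4.5108e+09 vs Keq = 1.8540e-05 ⇒ Q>K, reverse
Step 1:
                  G         L         X
  I          0.2178   0.01054     3.793
  C           3.456     3.456    -3.456
  E           3.674     3.466    0.3371
  solve Keq expr → x = -1.152; check Q = 1.8540e-05

[X]_eq = 0.3371 M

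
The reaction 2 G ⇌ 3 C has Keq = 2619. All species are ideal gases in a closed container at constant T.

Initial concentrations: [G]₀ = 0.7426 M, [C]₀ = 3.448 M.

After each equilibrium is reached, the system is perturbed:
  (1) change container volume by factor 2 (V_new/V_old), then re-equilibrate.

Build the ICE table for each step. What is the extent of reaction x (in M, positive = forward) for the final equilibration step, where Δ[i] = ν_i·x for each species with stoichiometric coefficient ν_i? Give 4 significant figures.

Q₀ = 74.33 vs Keq = 2619 ⇒ Q<K, forward
Step 1:
                   G          C
  init        0.7426      3.448
  Δ          -0.5683     0.8525
  eq          0.1743      4.301
  solve Keq expr → x = 0.2842; check Q = 2619
Then change container volume by factor 2 (V_new/V_old).
Step 2:
                   G          C
  init       0.08713       2.15
  Δ         -0.02397    0.03595
  eq         0.06316      2.186
  solve Keq expr → x = 0.01198; check Q = 2619

x = 0.01198 M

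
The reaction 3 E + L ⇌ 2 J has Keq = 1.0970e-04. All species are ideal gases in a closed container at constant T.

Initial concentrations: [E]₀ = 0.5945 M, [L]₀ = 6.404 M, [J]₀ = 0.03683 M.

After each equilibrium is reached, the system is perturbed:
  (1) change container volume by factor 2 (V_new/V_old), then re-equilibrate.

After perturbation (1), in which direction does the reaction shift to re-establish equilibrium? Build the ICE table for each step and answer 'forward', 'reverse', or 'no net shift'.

Direction: reverse

Q₀ = 0.001008 vs Keq = 1.0970e-04 ⇒ Q>K, reverse
Step 1:
                   E          L          J
  init        0.5945      6.404    0.03683
  Δ          0.03535    0.01178   -0.02357
  eq          0.6299      6.416    0.01326
  solve Keq expr → x = -0.01178; check Q = 1.0970e-04
Then change container volume by factor 2 (V_new/V_old).
Step 2:
                   E          L          J
  init        0.3149      3.208   0.006631
  Δ         0.004856   0.001619  -0.003237
  eq          0.3198       3.21   0.003393
  solve Keq expr → x = -0.001619; check Q = 1.0970e-04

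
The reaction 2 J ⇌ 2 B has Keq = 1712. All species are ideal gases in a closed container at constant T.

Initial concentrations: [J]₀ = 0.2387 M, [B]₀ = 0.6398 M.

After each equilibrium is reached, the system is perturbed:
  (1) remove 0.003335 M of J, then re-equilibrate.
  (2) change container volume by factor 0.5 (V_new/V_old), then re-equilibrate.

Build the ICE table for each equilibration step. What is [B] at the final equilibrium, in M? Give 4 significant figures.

[B]_eq = 1.709 M

Q₀ = 7.184 vs Keq = 1712 ⇒ Q<K, forward
Step 1:
                   J          B
  I           0.2387     0.6398
  C           -0.218      0.218
  E          0.02073     0.8578
  solve Keq expr → x = 0.109; check Q = 1712
Then remove 0.003335 M of J.
Step 2:
                   J          B
  I           0.0174     0.8578
  C         0.003256  -0.003256
  E          0.02065     0.8545
  solve Keq expr → x = -0.001628; check Q = 1712
Then change container volume by factor 0.5 (V_new/V_old).
Step 3:
                   J          B
  I           0.0413      1.709
  C                0          0
  E           0.0413      1.709
  solve Keq expr → x = 0; check Q = 1712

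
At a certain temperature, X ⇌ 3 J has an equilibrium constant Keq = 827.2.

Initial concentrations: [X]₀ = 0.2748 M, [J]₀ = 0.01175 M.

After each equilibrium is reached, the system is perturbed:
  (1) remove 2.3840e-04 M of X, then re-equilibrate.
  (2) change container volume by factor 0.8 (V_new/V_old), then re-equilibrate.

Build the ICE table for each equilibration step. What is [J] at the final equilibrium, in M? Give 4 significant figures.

Q₀ = 5.9033e-06 vs Keq = 827.2 ⇒ Q<K, forward
Step 1:
                    X           J
  init         0.2748     0.01175
  Δ           -0.2741      0.8223
  eq       7.0139e-04       0.834
  solve Keq expr → x = 0.2741; check Q = 827.2
Then remove 2.3840e-04 M of X.
Step 2:
                    X           J
  init     4.6299e-04       0.834
  Δ        2.3661e-04 -7.0983e-04
  eq       6.9960e-04      0.8333
  solve Keq expr → x = -2.3661e-04; check Q = 827.2
Then change container volume by factor 0.8 (V_new/V_old).
Step 3:
                    X           J
  init     8.7450e-04       1.042
  Δ        4.8617e-04   -0.001459
  eq         0.001361        1.04
  solve Keq expr → x = -4.8617e-04; check Q = 827.2

[J]_eq = 1.04 M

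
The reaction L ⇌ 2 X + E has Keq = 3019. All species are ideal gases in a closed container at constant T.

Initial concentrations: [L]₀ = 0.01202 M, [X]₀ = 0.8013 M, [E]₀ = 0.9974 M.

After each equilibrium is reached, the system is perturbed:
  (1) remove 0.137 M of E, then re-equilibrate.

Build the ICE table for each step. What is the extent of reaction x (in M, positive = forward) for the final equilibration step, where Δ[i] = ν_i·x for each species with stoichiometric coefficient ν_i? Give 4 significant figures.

Q₀ = 53.28 vs Keq = 3019 ⇒ Q<K, forward
Step 1:
                  L         X         E
  init      0.01202    0.8013    0.9974
  Δ        -0.01179   0.02359   0.01179
  eq      2.2746e-04    0.8249     1.009
  solve Keq expr → x = 0.01179; check Q = 3019
Then remove 0.137 M of E.
Step 2:
                  L         X         E
  init    2.2746e-04    0.8249    0.8722
  Δ       -3.0841e-05 6.1683e-05 3.0841e-05
  eq      1.9661e-04    0.8249    0.8722
  solve Keq expr → x = 3.0841e-05; check Q = 3019

x = 3.0841e-05 M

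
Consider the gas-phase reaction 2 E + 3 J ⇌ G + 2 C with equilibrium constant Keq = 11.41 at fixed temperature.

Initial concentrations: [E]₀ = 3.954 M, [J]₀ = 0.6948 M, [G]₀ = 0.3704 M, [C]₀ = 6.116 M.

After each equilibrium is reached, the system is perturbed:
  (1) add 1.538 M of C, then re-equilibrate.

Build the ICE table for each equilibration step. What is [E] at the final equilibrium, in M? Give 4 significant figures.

[E]_eq = 3.846 M

Q₀ = 2.642 vs Keq = 11.41 ⇒ Q<K, forward
Step 1:
                    E           J           G           C
  I             3.954      0.6948      0.3704       6.116
  C           -0.1482     -0.2222     0.07408      0.1482
  E             3.806      0.4726      0.4445       6.264
  solve Keq expr → x = 0.07408; check Q = 11.41
Then add 1.538 M of C.
Step 2:
                    E           J           G           C
  I             3.806      0.4726      0.4445       7.802
  C           0.04032     0.06047    -0.02016    -0.04032
  E             3.846       0.533      0.4243       7.762
  solve Keq expr → x = -0.02016; check Q = 11.41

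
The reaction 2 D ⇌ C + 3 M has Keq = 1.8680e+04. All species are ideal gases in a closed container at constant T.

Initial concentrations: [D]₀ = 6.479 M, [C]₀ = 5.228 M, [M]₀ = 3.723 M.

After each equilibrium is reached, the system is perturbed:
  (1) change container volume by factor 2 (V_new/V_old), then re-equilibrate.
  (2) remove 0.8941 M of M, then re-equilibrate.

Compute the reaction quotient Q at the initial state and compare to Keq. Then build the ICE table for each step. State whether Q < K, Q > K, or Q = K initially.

Q₀ = 6.427; Q < K (proceeds forward)

Q₀ = 6.427 vs Keq = 1.8680e+04 ⇒ Q<K, forward
Step 1:
                   D          C          M
  Initial      6.479      5.228      3.723
  Change      -5.603      2.802      8.405
  Equil       0.8757       8.03      12.13
  solve Keq expr → x = 2.802; check Q = 1.8680e+04
Then change container volume by factor 2 (V_new/V_old).
Step 2:
                   D          C          M
  Initial     0.4378      4.015      6.064
  Change     -0.1996     0.0998     0.2994
  Equil       0.2382      4.115      6.363
  solve Keq expr → x = 0.0998; check Q = 1.8680e+04
Then remove 0.8941 M of M.
Step 3:
                   D          C          M
  Initial     0.2382      4.115      5.469
  Change     -0.0444     0.0222    0.06661
  Equil       0.1938      4.137      5.536
  solve Keq expr → x = 0.0222; check Q = 1.8680e+04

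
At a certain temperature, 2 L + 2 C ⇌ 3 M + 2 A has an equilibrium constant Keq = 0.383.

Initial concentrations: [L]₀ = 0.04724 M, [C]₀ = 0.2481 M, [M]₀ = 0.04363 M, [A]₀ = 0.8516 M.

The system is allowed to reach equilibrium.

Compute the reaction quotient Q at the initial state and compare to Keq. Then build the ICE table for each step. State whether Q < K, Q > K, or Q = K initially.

Q₀ = 0.4385 vs Keq = 0.383 ⇒ Q>K, reverse
Step 1:
                    L           C           M           A
  Initial     0.04724      0.2481     0.04363      0.8516
  Change   8.6143e-04  8.6143e-04   -0.001292 -8.6143e-04
  Equil        0.0481       0.249     0.04234      0.8507
  solve Keq expr → x = -4.3071e-04; check Q = 0.383

Q₀ = 0.4385; Q > K (proceeds reverse)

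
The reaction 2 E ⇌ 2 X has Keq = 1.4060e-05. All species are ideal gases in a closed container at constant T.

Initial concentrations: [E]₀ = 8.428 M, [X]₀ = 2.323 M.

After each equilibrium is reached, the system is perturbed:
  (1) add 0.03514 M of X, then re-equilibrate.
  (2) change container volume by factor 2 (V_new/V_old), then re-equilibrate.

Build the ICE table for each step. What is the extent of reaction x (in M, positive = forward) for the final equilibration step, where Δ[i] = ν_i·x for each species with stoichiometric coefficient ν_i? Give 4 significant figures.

Q₀ = 0.07597 vs Keq = 1.4060e-05 ⇒ Q>K, reverse
Step 1:
                   E          X
  Initial      8.428      2.323
  Change       2.283     -2.283
  Equil        10.71    0.04016
  solve Keq expr → x = -1.141; check Q = 1.4060e-05
Then add 0.03514 M of X.
Step 2:
                   E          X
  Initial      10.71     0.0753
  Change     0.03501   -0.03501
  Equil        10.75    0.04029
  solve Keq expr → x = -0.0175; check Q = 1.4060e-05
Then change container volume by factor 2 (V_new/V_old).
Step 3:
                   E          X
  Initial      5.373    0.02015
  Change           0          0
  Equil        5.373    0.02015
  solve Keq expr → x = 0; check Q = 1.4060e-05

x = 0 M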